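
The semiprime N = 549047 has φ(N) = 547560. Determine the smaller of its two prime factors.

677

φ(n) = (p−1)(q−1) = n − (p+q) + 1, so p + q = 549047 − 547560 + 1 = 1488.
p and q are the roots of t² − 1488t + 549047 = 0.
Discriminant: 1488² − 4·549047 = 2214144 − 2196188 = 17956; √17956 = 134.
q = (1488 − 134)/2 = 677, p = (1488 + 134)/2 = 811.
Check: 677 · 811 = 549047.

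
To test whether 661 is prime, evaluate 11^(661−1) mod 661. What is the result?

1

11^1 ≡ 11 (mod 661)
11^2 ≡ 11^2 = 121 ≡ 121 (mod 661)
11^4 ≡ 121^2 = 14641 ≡ 99 (mod 661)
11^8 ≡ 99^2 = 9801 ≡ 547 (mod 661)
11^16 ≡ 547^2 = 299209 ≡ 437 (mod 661)
11^32 ≡ 437^2 = 190969 ≡ 601 (mod 661)
11^64 ≡ 601^2 = 361201 ≡ 295 (mod 661)
11^128 ≡ 295^2 = 87025 ≡ 434 (mod 661)
11^256 ≡ 434^2 = 188356 ≡ 632 (mod 661)
11^512 ≡ 632^2 = 399424 ≡ 180 (mod 661)
660 = 512 + 128 + 16 + 4 in binary powers of 2.
So 11^660 ≡ 180 · 434 · 437 · 99 ≡ 1 (mod 661).
Since the result is 1, base 11 gives no evidence that 661 is composite.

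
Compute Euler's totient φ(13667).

Factor: 13667 = 79 · 173.
φ(13667) = (79−1) · (173−1) = 78 · 172 = 13416.

13416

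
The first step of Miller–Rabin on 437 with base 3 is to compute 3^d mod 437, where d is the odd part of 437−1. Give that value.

307

437 − 1 = 436 = 2^2 · 109, so d = 109.
3^1 ≡ 3 (mod 437)
3^2 ≡ 3^2 = 9 ≡ 9 (mod 437)
3^4 ≡ 9^2 = 81 ≡ 81 (mod 437)
3^8 ≡ 81^2 = 6561 ≡ 6 (mod 437)
3^16 ≡ 6^2 = 36 ≡ 36 (mod 437)
3^32 ≡ 36^2 = 1296 ≡ 422 (mod 437)
3^64 ≡ 422^2 = 178084 ≡ 225 (mod 437)
109 = 64 + 32 + 8 + 4 + 1 in binary powers of 2.
So 3^109 ≡ 225 · 422 · 6 · 81 · 3 ≡ 307 (mod 437).
Squaring chain: 307 → 294; never reaches −1, so base 3 is a Miller–Rabin witness that 437 is composite.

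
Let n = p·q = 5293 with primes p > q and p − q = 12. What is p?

Since p = q + 12, we have 5293 = q(q + 12), so q² + 12q − 5293 = 0.
Discriminant: 12² + 4·5293 = 144 + 21172 = 21316; √21316 = 146.
q = (−12 + 146)/2 = 67, and p = q + 12 = 79.
Check: 67 · 79 = 5293.

79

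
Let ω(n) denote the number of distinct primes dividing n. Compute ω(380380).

6

380380 = 2^2 · 95095
95095 = 5 · 19019
19019 = 7 · 2717
2717 = 11 · 247
247 = 13 · 19
380380 = 2^2 · 5 · 7 · 11 · 13 · 19, which has 6 distinct prime factors.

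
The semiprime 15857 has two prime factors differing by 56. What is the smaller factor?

Since p = q + 56, we have 15857 = q(q + 56), so q² + 56q − 15857 = 0.
Discriminant: 56² + 4·15857 = 3136 + 63428 = 66564; √66564 = 258.
q = (−56 + 258)/2 = 101, and p = q + 56 = 157.
Check: 101 · 157 = 15857.

101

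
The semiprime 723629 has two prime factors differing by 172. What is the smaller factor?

769

Since p = q + 172, we have 723629 = q(q + 172), so q² + 172q − 723629 = 0.
Discriminant: 172² + 4·723629 = 29584 + 2894516 = 2924100; √2924100 = 1710.
q = (−172 + 1710)/2 = 769, and p = q + 172 = 941.
Check: 769 · 941 = 723629.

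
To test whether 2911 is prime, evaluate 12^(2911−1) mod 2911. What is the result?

2533

12^1 ≡ 12 (mod 2911)
12^2 ≡ 12^2 = 144 ≡ 144 (mod 2911)
12^4 ≡ 144^2 = 20736 ≡ 359 (mod 2911)
12^8 ≡ 359^2 = 128881 ≡ 797 (mod 2911)
12^16 ≡ 797^2 = 635209 ≡ 611 (mod 2911)
12^32 ≡ 611^2 = 373321 ≡ 713 (mod 2911)
12^64 ≡ 713^2 = 508369 ≡ 1855 (mod 2911)
12^128 ≡ 1855^2 = 3441025 ≡ 223 (mod 2911)
12^256 ≡ 223^2 = 49729 ≡ 242 (mod 2911)
12^512 ≡ 242^2 = 58564 ≡ 344 (mod 2911)
12^1024 ≡ 344^2 = 118336 ≡ 1896 (mod 2911)
12^2048 ≡ 1896^2 = 3594816 ≡ 2642 (mod 2911)
2910 = 2048 + 512 + 256 + 64 + 16 + 8 + 4 + 2 in binary powers of 2.
So 12^2910 ≡ 2642 · 344 · 242 · 1855 · 611 · 797 · 359 · 144 ≡ 2533 (mod 2911).
Since 2533 ≠ 1, base 12 is a Fermat witness: 2911 is composite.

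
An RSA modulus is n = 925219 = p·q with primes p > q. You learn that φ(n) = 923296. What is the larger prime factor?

φ(n) = (p−1)(q−1) = n − (p+q) + 1, so p + q = 925219 − 923296 + 1 = 1924.
p and q are the roots of t² − 1924t + 925219 = 0.
Discriminant: 1924² − 4·925219 = 3701776 − 3700876 = 900; √900 = 30.
q = (1924 − 30)/2 = 947, p = (1924 + 30)/2 = 977.
Check: 947 · 977 = 925219.

977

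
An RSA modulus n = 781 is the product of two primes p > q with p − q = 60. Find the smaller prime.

11

Since p = q + 60, we have 781 = q(q + 60), so q² + 60q − 781 = 0.
Discriminant: 60² + 4·781 = 3600 + 3124 = 6724; √6724 = 82.
q = (−60 + 82)/2 = 11, and p = q + 60 = 71.
Check: 11 · 71 = 781.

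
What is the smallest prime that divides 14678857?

14678857 is odd.
Digit sum 46, not divisible by 3.
Ends in 7: not divisible by 5.
7: 14678857 = 7·2096979 + 4
11: 14678857 = 11·1334441 + 6
13: 14678857 = 13·1129142 + 11
17: 14678857 = 17·863462 + 3
19: 14678857 = 19·772571 + 8
23: 14678857 = 23·638211 + 4
29: 14678857 = 29·506167 + 14
31: 14678857 = 31·473511 + 16
37: 14678857 = 37·396725 + 32
41: 14678857 = 41·358020 + 37
43: 14678857 = 43·341368 + 33
47: 14678857 = 47·312316 + 5
53: 14678857 = 53·276959 + 30
59: 14678857 = 59·248794 + 11
61: 14678857 = 61·240637

61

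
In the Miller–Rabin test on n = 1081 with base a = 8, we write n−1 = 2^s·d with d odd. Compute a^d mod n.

1081 − 1 = 1080 = 2^3 · 135, so d = 135.
8^1 ≡ 8 (mod 1081)
8^2 ≡ 8^2 = 64 ≡ 64 (mod 1081)
8^4 ≡ 64^2 = 4096 ≡ 853 (mod 1081)
8^8 ≡ 853^2 = 727609 ≡ 96 (mod 1081)
8^16 ≡ 96^2 = 9216 ≡ 568 (mod 1081)
8^32 ≡ 568^2 = 322624 ≡ 486 (mod 1081)
8^64 ≡ 486^2 = 236196 ≡ 538 (mod 1081)
8^128 ≡ 538^2 = 289444 ≡ 817 (mod 1081)
135 = 128 + 4 + 2 + 1 in binary powers of 2.
So 8^135 ≡ 817 · 853 · 64 · 8 ≡ 75 (mod 1081).
Squaring chain: 75 → 220 → 836; never reaches −1, so base 8 is a Miller–Rabin witness that 1081 is composite.

75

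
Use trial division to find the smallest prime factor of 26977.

53

26977 is odd.
Digit sum 31, not divisible by 3.
Ends in 7: not divisible by 5.
7: 26977 = 7·3853 + 6
11: 26977 = 11·2452 + 5
13: 26977 = 13·2075 + 2
17: 26977 = 17·1586 + 15
19: 26977 = 19·1419 + 16
23: 26977 = 23·1172 + 21
29: 26977 = 29·930 + 7
31: 26977 = 31·870 + 7
37: 26977 = 37·729 + 4
41: 26977 = 41·657 + 40
43: 26977 = 43·627 + 16
47: 26977 = 47·573 + 46
53: 26977 = 53·509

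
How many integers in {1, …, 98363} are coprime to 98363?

Factor: 98363 = 19 · 31 · 167.
φ(98363) = (19−1) · (31−1) · (167−1) = 18 · 30 · 166 = 89640.

89640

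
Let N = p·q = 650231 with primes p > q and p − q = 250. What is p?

Since p = q + 250, we have 650231 = q(q + 250), so q² + 250q − 650231 = 0.
Discriminant: 250² + 4·650231 = 62500 + 2600924 = 2663424; √2663424 = 1632.
q = (−250 + 1632)/2 = 691, and p = q + 250 = 941.
Check: 691 · 941 = 650231.

941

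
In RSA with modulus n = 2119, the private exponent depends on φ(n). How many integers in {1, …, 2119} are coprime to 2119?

1944

Factor: 2119 = 13 · 163.
φ(2119) = (13−1) · (163−1) = 12 · 162 = 1944.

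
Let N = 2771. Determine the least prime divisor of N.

17

2771 is odd.
Digit sum 17, not divisible by 3.
Ends in 1: not divisible by 5.
7: 2771 = 7·395 + 6
11: 2771 = 11·251 + 10
13: 2771 = 13·213 + 2
17: 2771 = 17·163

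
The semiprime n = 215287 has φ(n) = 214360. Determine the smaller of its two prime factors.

461

φ(n) = (p−1)(q−1) = n − (p+q) + 1, so p + q = 215287 − 214360 + 1 = 928.
p and q are the roots of t² − 928t + 215287 = 0.
Discriminant: 928² − 4·215287 = 861184 − 861148 = 36; √36 = 6.
q = (928 − 6)/2 = 461, p = (928 + 6)/2 = 467.
Check: 461 · 467 = 215287.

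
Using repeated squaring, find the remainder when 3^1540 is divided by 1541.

3^1 ≡ 3 (mod 1541)
3^2 ≡ 3^2 = 9 ≡ 9 (mod 1541)
3^4 ≡ 9^2 = 81 ≡ 81 (mod 1541)
3^8 ≡ 81^2 = 6561 ≡ 397 (mod 1541)
3^16 ≡ 397^2 = 157609 ≡ 427 (mod 1541)
3^32 ≡ 427^2 = 182329 ≡ 491 (mod 1541)
3^64 ≡ 491^2 = 241081 ≡ 685 (mod 1541)
3^128 ≡ 685^2 = 469225 ≡ 761 (mod 1541)
3^256 ≡ 761^2 = 579121 ≡ 1246 (mod 1541)
3^512 ≡ 1246^2 = 1552516 ≡ 729 (mod 1541)
3^1024 ≡ 729^2 = 531441 ≡ 1337 (mod 1541)
1540 = 1024 + 512 + 4 in binary powers of 2.
So 3^1540 ≡ 1337 · 729 · 81 ≡ 1 (mod 1541).
Since the result is 1, base 3 gives no evidence that 1541 is composite.

1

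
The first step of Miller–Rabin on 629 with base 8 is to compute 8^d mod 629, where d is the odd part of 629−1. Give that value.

230

629 − 1 = 628 = 2^2 · 157, so d = 157.
8^1 ≡ 8 (mod 629)
8^2 ≡ 8^2 = 64 ≡ 64 (mod 629)
8^4 ≡ 64^2 = 4096 ≡ 322 (mod 629)
8^8 ≡ 322^2 = 103684 ≡ 528 (mod 629)
8^16 ≡ 528^2 = 278784 ≡ 137 (mod 629)
8^32 ≡ 137^2 = 18769 ≡ 528 (mod 629)
8^64 ≡ 528^2 = 278784 ≡ 137 (mod 629)
8^128 ≡ 137^2 = 18769 ≡ 528 (mod 629)
157 = 128 + 16 + 8 + 4 + 1 in binary powers of 2.
So 8^157 ≡ 528 · 137 · 528 · 322 · 8 ≡ 230 (mod 629).
Squaring chain: 230 → 64; never reaches −1, so base 8 is a Miller–Rabin witness that 629 is composite.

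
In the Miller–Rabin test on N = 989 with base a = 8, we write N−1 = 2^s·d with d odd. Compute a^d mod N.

989 − 1 = 988 = 2^2 · 247, so d = 247.
8^1 ≡ 8 (mod 989)
8^2 ≡ 8^2 = 64 ≡ 64 (mod 989)
8^4 ≡ 64^2 = 4096 ≡ 140 (mod 989)
8^8 ≡ 140^2 = 19600 ≡ 809 (mod 989)
8^16 ≡ 809^2 = 654481 ≡ 752 (mod 989)
8^32 ≡ 752^2 = 565504 ≡ 785 (mod 989)
8^64 ≡ 785^2 = 616225 ≡ 78 (mod 989)
8^128 ≡ 78^2 = 6084 ≡ 150 (mod 989)
247 = 128 + 64 + 32 + 16 + 4 + 2 + 1 in binary powers of 2.
So 8^247 ≡ 150 · 78 · 785 · 752 · 140 · 64 · 8 ≡ 108 (mod 989).
Squaring chain: 108 → 785; never reaches −1, so base 8 is a Miller–Rabin witness that 989 is composite.

108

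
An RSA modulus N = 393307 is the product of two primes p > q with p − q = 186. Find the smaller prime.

541

Since p = q + 186, we have 393307 = q(q + 186), so q² + 186q − 393307 = 0.
Discriminant: 186² + 4·393307 = 34596 + 1573228 = 1607824; √1607824 = 1268.
q = (−186 + 1268)/2 = 541, and p = q + 186 = 727.
Check: 541 · 727 = 393307.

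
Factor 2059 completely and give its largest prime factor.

71

2059 = 29 · 71
71 is prime.
So 2059 = 29 · 71; the largest prime factor is 71.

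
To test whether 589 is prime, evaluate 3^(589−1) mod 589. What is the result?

3^1 ≡ 3 (mod 589)
3^2 ≡ 3^2 = 9 ≡ 9 (mod 589)
3^4 ≡ 9^2 = 81 ≡ 81 (mod 589)
3^8 ≡ 81^2 = 6561 ≡ 82 (mod 589)
3^16 ≡ 82^2 = 6724 ≡ 245 (mod 589)
3^32 ≡ 245^2 = 60025 ≡ 536 (mod 589)
3^64 ≡ 536^2 = 287296 ≡ 453 (mod 589)
3^128 ≡ 453^2 = 205209 ≡ 237 (mod 589)
3^256 ≡ 237^2 = 56169 ≡ 214 (mod 589)
3^512 ≡ 214^2 = 45796 ≡ 443 (mod 589)
588 = 512 + 64 + 8 + 4 in binary powers of 2.
So 3^588 ≡ 443 · 453 · 82 · 81 ≡ 562 (mod 589).
Since 562 ≠ 1, base 3 is a Fermat witness: 589 is composite.

562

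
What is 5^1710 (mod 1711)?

5^1 ≡ 5 (mod 1711)
5^2 ≡ 5^2 = 25 ≡ 25 (mod 1711)
5^4 ≡ 25^2 = 625 ≡ 625 (mod 1711)
5^8 ≡ 625^2 = 390625 ≡ 517 (mod 1711)
5^16 ≡ 517^2 = 267289 ≡ 373 (mod 1711)
5^32 ≡ 373^2 = 139129 ≡ 538 (mod 1711)
5^64 ≡ 538^2 = 289444 ≡ 285 (mod 1711)
5^128 ≡ 285^2 = 81225 ≡ 808 (mod 1711)
5^256 ≡ 808^2 = 652864 ≡ 973 (mod 1711)
5^512 ≡ 973^2 = 946729 ≡ 546 (mod 1711)
5^1024 ≡ 546^2 = 298116 ≡ 402 (mod 1711)
1710 = 1024 + 512 + 128 + 32 + 8 + 4 + 2 in binary powers of 2.
So 5^1710 ≡ 402 · 546 · 808 · 538 · 517 · 625 · 25 ≡ 779 (mod 1711).
Since 779 ≠ 1, base 5 is a Fermat witness: 1711 is composite.

779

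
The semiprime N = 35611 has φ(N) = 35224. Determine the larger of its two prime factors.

239

φ(n) = (p−1)(q−1) = n − (p+q) + 1, so p + q = 35611 − 35224 + 1 = 388.
p and q are the roots of t² − 388t + 35611 = 0.
Discriminant: 388² − 4·35611 = 150544 − 142444 = 8100; √8100 = 90.
q = (388 − 90)/2 = 149, p = (388 + 90)/2 = 239.
Check: 149 · 239 = 35611.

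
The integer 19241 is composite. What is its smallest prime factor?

71

19241 is odd.
Digit sum 17, not divisible by 3.
Ends in 1: not divisible by 5.
7: 19241 = 7·2748 + 5
11: 19241 = 11·1749 + 2
13: 19241 = 13·1480 + 1
17: 19241 = 17·1131 + 14
19: 19241 = 19·1012 + 13
23: 19241 = 23·836 + 13
29: 19241 = 29·663 + 14
31: 19241 = 31·620 + 21
37: 19241 = 37·520 + 1
41: 19241 = 41·469 + 12
43: 19241 = 43·447 + 20
47: 19241 = 47·409 + 18
53: 19241 = 53·363 + 2
59: 19241 = 59·326 + 7
61: 19241 = 61·315 + 26
67: 19241 = 67·287 + 12
71: 19241 = 71·271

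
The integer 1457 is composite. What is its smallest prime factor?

31

1457 is odd.
Digit sum 17, not divisible by 3.
Ends in 7: not divisible by 5.
7: 1457 = 7·208 + 1
11: 1457 = 11·132 + 5
13: 1457 = 13·112 + 1
17: 1457 = 17·85 + 12
19: 1457 = 19·76 + 13
23: 1457 = 23·63 + 8
29: 1457 = 29·50 + 7
31: 1457 = 31·47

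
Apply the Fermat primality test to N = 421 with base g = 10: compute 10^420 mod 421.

10^1 ≡ 10 (mod 421)
10^2 ≡ 10^2 = 100 ≡ 100 (mod 421)
10^4 ≡ 100^2 = 10000 ≡ 317 (mod 421)
10^8 ≡ 317^2 = 100489 ≡ 291 (mod 421)
10^16 ≡ 291^2 = 84681 ≡ 60 (mod 421)
10^32 ≡ 60^2 = 3600 ≡ 232 (mod 421)
10^64 ≡ 232^2 = 53824 ≡ 357 (mod 421)
10^128 ≡ 357^2 = 127449 ≡ 307 (mod 421)
10^256 ≡ 307^2 = 94249 ≡ 366 (mod 421)
420 = 256 + 128 + 32 + 4 in binary powers of 2.
So 10^420 ≡ 366 · 307 · 232 · 317 ≡ 1 (mod 421).
Since the result is 1, base 10 gives no evidence that 421 is composite.

1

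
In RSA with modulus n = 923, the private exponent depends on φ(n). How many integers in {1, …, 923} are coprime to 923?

840

Factor: 923 = 13 · 71.
φ(923) = (13−1) · (71−1) = 12 · 70 = 840.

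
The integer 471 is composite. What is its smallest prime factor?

3

471 is odd.
Digit sum 12, divisible by 3.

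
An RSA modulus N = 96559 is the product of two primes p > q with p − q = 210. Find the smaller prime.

223

Since p = q + 210, we have 96559 = q(q + 210), so q² + 210q − 96559 = 0.
Discriminant: 210² + 4·96559 = 44100 + 386236 = 430336; √430336 = 656.
q = (−210 + 656)/2 = 223, and p = q + 210 = 433.
Check: 223 · 433 = 96559.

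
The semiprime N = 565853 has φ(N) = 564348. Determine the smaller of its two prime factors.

φ(n) = (p−1)(q−1) = n − (p+q) + 1, so p + q = 565853 − 564348 + 1 = 1506.
p and q are the roots of t² − 1506t + 565853 = 0.
Discriminant: 1506² − 4·565853 = 2268036 − 2263412 = 4624; √4624 = 68.
q = (1506 − 68)/2 = 719, p = (1506 + 68)/2 = 787.
Check: 719 · 787 = 565853.

719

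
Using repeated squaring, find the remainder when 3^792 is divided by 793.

131

3^1 ≡ 3 (mod 793)
3^2 ≡ 3^2 = 9 ≡ 9 (mod 793)
3^4 ≡ 9^2 = 81 ≡ 81 (mod 793)
3^8 ≡ 81^2 = 6561 ≡ 217 (mod 793)
3^16 ≡ 217^2 = 47089 ≡ 302 (mod 793)
3^32 ≡ 302^2 = 91204 ≡ 9 (mod 793)
3^64 ≡ 9^2 = 81 ≡ 81 (mod 793)
3^128 ≡ 81^2 = 6561 ≡ 217 (mod 793)
3^256 ≡ 217^2 = 47089 ≡ 302 (mod 793)
3^512 ≡ 302^2 = 91204 ≡ 9 (mod 793)
792 = 512 + 256 + 16 + 8 in binary powers of 2.
So 3^792 ≡ 9 · 302 · 302 · 217 ≡ 131 (mod 793).
Since 131 ≠ 1, base 3 is a Fermat witness: 793 is composite.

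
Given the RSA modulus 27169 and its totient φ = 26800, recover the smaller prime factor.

φ(n) = (p−1)(q−1) = n − (p+q) + 1, so p + q = 27169 − 26800 + 1 = 370.
p and q are the roots of t² − 370t + 27169 = 0.
Discriminant: 370² − 4·27169 = 136900 − 108676 = 28224; √28224 = 168.
q = (370 − 168)/2 = 101, p = (370 + 168)/2 = 269.
Check: 101 · 269 = 27169.

101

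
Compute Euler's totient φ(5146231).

5056800

Factor: 5146231 = 151 · 173 · 197.
φ(5146231) = (151−1) · (173−1) · (197−1) = 150 · 172 · 196 = 5056800.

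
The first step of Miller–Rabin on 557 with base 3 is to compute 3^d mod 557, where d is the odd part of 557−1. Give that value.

439

557 − 1 = 556 = 2^2 · 139, so d = 139.
3^1 ≡ 3 (mod 557)
3^2 ≡ 3^2 = 9 ≡ 9 (mod 557)
3^4 ≡ 9^2 = 81 ≡ 81 (mod 557)
3^8 ≡ 81^2 = 6561 ≡ 434 (mod 557)
3^16 ≡ 434^2 = 188356 ≡ 90 (mod 557)
3^32 ≡ 90^2 = 8100 ≡ 302 (mod 557)
3^64 ≡ 302^2 = 91204 ≡ 413 (mod 557)
3^128 ≡ 413^2 = 170569 ≡ 127 (mod 557)
139 = 128 + 8 + 2 + 1 in binary powers of 2.
So 3^139 ≡ 127 · 434 · 9 · 3 ≡ 439 (mod 557).
Squaring chain: 439 → 556; reaches −1, so base 3 does not prove 557 composite.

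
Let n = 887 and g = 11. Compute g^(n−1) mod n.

11^1 ≡ 11 (mod 887)
11^2 ≡ 11^2 = 121 ≡ 121 (mod 887)
11^4 ≡ 121^2 = 14641 ≡ 449 (mod 887)
11^8 ≡ 449^2 = 201601 ≡ 252 (mod 887)
11^16 ≡ 252^2 = 63504 ≡ 527 (mod 887)
11^32 ≡ 527^2 = 277729 ≡ 98 (mod 887)
11^64 ≡ 98^2 = 9604 ≡ 734 (mod 887)
11^128 ≡ 734^2 = 538756 ≡ 347 (mod 887)
11^256 ≡ 347^2 = 120409 ≡ 664 (mod 887)
11^512 ≡ 664^2 = 440896 ≡ 57 (mod 887)
886 = 512 + 256 + 64 + 32 + 16 + 4 + 2 in binary powers of 2.
So 11^886 ≡ 57 · 664 · 734 · 98 · 527 · 449 · 121 ≡ 1 (mod 887).
Since the result is 1, base 11 gives no evidence that 887 is composite.

1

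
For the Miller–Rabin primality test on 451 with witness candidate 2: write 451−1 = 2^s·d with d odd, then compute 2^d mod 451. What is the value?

451 − 1 = 450 = 2^1 · 225, so d = 225.
2^1 ≡ 2 (mod 451)
2^2 ≡ 2^2 = 4 ≡ 4 (mod 451)
2^4 ≡ 4^2 = 16 ≡ 16 (mod 451)
2^8 ≡ 16^2 = 256 ≡ 256 (mod 451)
2^16 ≡ 256^2 = 65536 ≡ 141 (mod 451)
2^32 ≡ 141^2 = 19881 ≡ 37 (mod 451)
2^64 ≡ 37^2 = 1369 ≡ 16 (mod 451)
2^128 ≡ 16^2 = 256 ≡ 256 (mod 451)
225 = 128 + 64 + 32 + 1 in binary powers of 2.
So 2^225 ≡ 256 · 16 · 37 · 2 ≡ 32 (mod 451).
Squaring chain: 32; never reaches −1, so base 2 is a Miller–Rabin witness that 451 is composite.

32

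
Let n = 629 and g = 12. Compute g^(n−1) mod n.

268

12^1 ≡ 12 (mod 629)
12^2 ≡ 12^2 = 144 ≡ 144 (mod 629)
12^4 ≡ 144^2 = 20736 ≡ 608 (mod 629)
12^8 ≡ 608^2 = 369664 ≡ 441 (mod 629)
12^16 ≡ 441^2 = 194481 ≡ 120 (mod 629)
12^32 ≡ 120^2 = 14400 ≡ 562 (mod 629)
12^64 ≡ 562^2 = 315844 ≡ 86 (mod 629)
12^128 ≡ 86^2 = 7396 ≡ 477 (mod 629)
12^256 ≡ 477^2 = 227529 ≡ 460 (mod 629)
12^512 ≡ 460^2 = 211600 ≡ 256 (mod 629)
628 = 512 + 64 + 32 + 16 + 4 in binary powers of 2.
So 12^628 ≡ 256 · 86 · 562 · 120 · 608 ≡ 268 (mod 629).
Since 268 ≠ 1, base 12 is a Fermat witness: 629 is composite.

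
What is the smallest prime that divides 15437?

15437 is odd.
Digit sum 20, not divisible by 3.
Ends in 7: not divisible by 5.
7: 15437 = 7·2205 + 2
11: 15437 = 11·1403 + 4
13: 15437 = 13·1187 + 6
17: 15437 = 17·908 + 1
19: 15437 = 19·812 + 9
23: 15437 = 23·671 + 4
29: 15437 = 29·532 + 9
31: 15437 = 31·497 + 30
37: 15437 = 37·417 + 8
41: 15437 = 41·376 + 21
43: 15437 = 43·359

43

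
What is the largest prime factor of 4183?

89

4183 = 47 · 89
89 is prime.
So 4183 = 47 · 89; the largest prime factor is 89.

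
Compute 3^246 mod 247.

144

3^1 ≡ 3 (mod 247)
3^2 ≡ 3^2 = 9 ≡ 9 (mod 247)
3^4 ≡ 9^2 = 81 ≡ 81 (mod 247)
3^8 ≡ 81^2 = 6561 ≡ 139 (mod 247)
3^16 ≡ 139^2 = 19321 ≡ 55 (mod 247)
3^32 ≡ 55^2 = 3025 ≡ 61 (mod 247)
3^64 ≡ 61^2 = 3721 ≡ 16 (mod 247)
3^128 ≡ 16^2 = 256 ≡ 9 (mod 247)
246 = 128 + 64 + 32 + 16 + 4 + 2 in binary powers of 2.
So 3^246 ≡ 9 · 16 · 61 · 55 · 81 · 9 ≡ 144 (mod 247).
Since 144 ≠ 1, base 3 is a Fermat witness: 247 is composite.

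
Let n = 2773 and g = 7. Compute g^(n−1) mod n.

1521

7^1 ≡ 7 (mod 2773)
7^2 ≡ 7^2 = 49 ≡ 49 (mod 2773)
7^4 ≡ 49^2 = 2401 ≡ 2401 (mod 2773)
7^8 ≡ 2401^2 = 5764801 ≡ 2507 (mod 2773)
7^16 ≡ 2507^2 = 6285049 ≡ 1431 (mod 2773)
7^32 ≡ 1431^2 = 2047761 ≡ 1287 (mod 2773)
7^64 ≡ 1287^2 = 1656369 ≡ 888 (mod 2773)
7^128 ≡ 888^2 = 788544 ≡ 1012 (mod 2773)
7^256 ≡ 1012^2 = 1024144 ≡ 907 (mod 2773)
7^512 ≡ 907^2 = 822649 ≡ 1841 (mod 2773)
7^1024 ≡ 1841^2 = 3389281 ≡ 675 (mod 2773)
7^2048 ≡ 675^2 = 455625 ≡ 853 (mod 2773)
2772 = 2048 + 512 + 128 + 64 + 16 + 4 in binary powers of 2.
So 7^2772 ≡ 853 · 1841 · 1012 · 888 · 1431 · 2401 ≡ 1521 (mod 2773).
Since 1521 ≠ 1, base 7 is a Fermat witness: 2773 is composite.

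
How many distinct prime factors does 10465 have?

10465 = 5 · 2093
2093 = 7 · 299
299 = 13 · 23
10465 = 5 · 7 · 13 · 23, which has 4 distinct prime factors.

4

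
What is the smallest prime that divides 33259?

33259 is odd.
Digit sum 22, not divisible by 3.
Ends in 9: not divisible by 5.
7: 33259 = 7·4751 + 2
11: 33259 = 11·3023 + 6
13: 33259 = 13·2558 + 5
17: 33259 = 17·1956 + 7
19: 33259 = 19·1750 + 9
23: 33259 = 23·1446 + 1
29: 33259 = 29·1146 + 25
31: 33259 = 31·1072 + 27
37: 33259 = 37·898 + 33
41: 33259 = 41·811 + 8
43: 33259 = 43·773 + 20
47: 33259 = 47·707 + 30
53: 33259 = 53·627 + 28
59: 33259 = 59·563 + 42
61: 33259 = 61·545 + 14
67: 33259 = 67·496 + 27
71: 33259 = 71·468 + 31
73: 33259 = 73·455 + 44
79: 33259 = 79·421

79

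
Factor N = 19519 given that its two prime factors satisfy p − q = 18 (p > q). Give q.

Since p = q + 18, we have 19519 = q(q + 18), so q² + 18q − 19519 = 0.
Discriminant: 18² + 4·19519 = 324 + 78076 = 78400; √78400 = 280.
q = (−18 + 280)/2 = 131, and p = q + 18 = 149.
Check: 131 · 149 = 19519.

131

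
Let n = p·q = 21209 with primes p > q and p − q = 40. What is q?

127

Since p = q + 40, we have 21209 = q(q + 40), so q² + 40q − 21209 = 0.
Discriminant: 40² + 4·21209 = 1600 + 84836 = 86436; √86436 = 294.
q = (−40 + 294)/2 = 127, and p = q + 40 = 167.
Check: 127 · 167 = 21209.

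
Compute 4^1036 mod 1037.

545

4^1 ≡ 4 (mod 1037)
4^2 ≡ 4^2 = 16 ≡ 16 (mod 1037)
4^4 ≡ 16^2 = 256 ≡ 256 (mod 1037)
4^8 ≡ 256^2 = 65536 ≡ 205 (mod 1037)
4^16 ≡ 205^2 = 42025 ≡ 545 (mod 1037)
4^32 ≡ 545^2 = 297025 ≡ 443 (mod 1037)
4^64 ≡ 443^2 = 196249 ≡ 256 (mod 1037)
4^128 ≡ 256^2 = 65536 ≡ 205 (mod 1037)
4^256 ≡ 205^2 = 42025 ≡ 545 (mod 1037)
4^512 ≡ 545^2 = 297025 ≡ 443 (mod 1037)
4^1024 ≡ 443^2 = 196249 ≡ 256 (mod 1037)
1036 = 1024 + 8 + 4 in binary powers of 2.
So 4^1036 ≡ 256 · 205 · 256 ≡ 545 (mod 1037).
Since 545 ≠ 1, base 4 is a Fermat witness: 1037 is composite.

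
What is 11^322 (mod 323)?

11^1 ≡ 11 (mod 323)
11^2 ≡ 11^2 = 121 ≡ 121 (mod 323)
11^4 ≡ 121^2 = 14641 ≡ 106 (mod 323)
11^8 ≡ 106^2 = 11236 ≡ 254 (mod 323)
11^16 ≡ 254^2 = 64516 ≡ 239 (mod 323)
11^32 ≡ 239^2 = 57121 ≡ 273 (mod 323)
11^64 ≡ 273^2 = 74529 ≡ 239 (mod 323)
11^128 ≡ 239^2 = 57121 ≡ 273 (mod 323)
11^256 ≡ 273^2 = 74529 ≡ 239 (mod 323)
322 = 256 + 64 + 2 in binary powers of 2.
So 11^322 ≡ 239 · 239 · 121 ≡ 87 (mod 323).
Since 87 ≠ 1, base 11 is a Fermat witness: 323 is composite.

87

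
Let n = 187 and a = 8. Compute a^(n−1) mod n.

47

8^1 ≡ 8 (mod 187)
8^2 ≡ 8^2 = 64 ≡ 64 (mod 187)
8^4 ≡ 64^2 = 4096 ≡ 169 (mod 187)
8^8 ≡ 169^2 = 28561 ≡ 137 (mod 187)
8^16 ≡ 137^2 = 18769 ≡ 69 (mod 187)
8^32 ≡ 69^2 = 4761 ≡ 86 (mod 187)
8^64 ≡ 86^2 = 7396 ≡ 103 (mod 187)
8^128 ≡ 103^2 = 10609 ≡ 137 (mod 187)
186 = 128 + 32 + 16 + 8 + 2 in binary powers of 2.
So 8^186 ≡ 137 · 86 · 69 · 137 · 64 ≡ 47 (mod 187).
Since 47 ≠ 1, base 8 is a Fermat witness: 187 is composite.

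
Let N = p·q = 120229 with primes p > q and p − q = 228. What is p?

Since p = q + 228, we have 120229 = q(q + 228), so q² + 228q − 120229 = 0.
Discriminant: 228² + 4·120229 = 51984 + 480916 = 532900; √532900 = 730.
q = (−228 + 730)/2 = 251, and p = q + 228 = 479.
Check: 251 · 479 = 120229.

479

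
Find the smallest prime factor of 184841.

184841 is odd.
Digit sum 26, not divisible by 3.
Ends in 1: not divisible by 5.
7: 184841 = 7·26405 + 6
11: 184841 = 11·16803 + 8
13: 184841 = 13·14218 + 7
17: 184841 = 17·10873

17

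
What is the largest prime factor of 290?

290 = 2 · 145
145 = 5 · 29
29 is prime.
So 290 = 2 · 5 · 29; the largest prime factor is 29.

29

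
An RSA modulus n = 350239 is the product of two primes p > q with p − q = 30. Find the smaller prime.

Since p = q + 30, we have 350239 = q(q + 30), so q² + 30q − 350239 = 0.
Discriminant: 30² + 4·350239 = 900 + 1400956 = 1401856; √1401856 = 1184.
q = (−30 + 1184)/2 = 577, and p = q + 30 = 607.
Check: 577 · 607 = 350239.

577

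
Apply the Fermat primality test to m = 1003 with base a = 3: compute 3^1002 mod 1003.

144

3^1 ≡ 3 (mod 1003)
3^2 ≡ 3^2 = 9 ≡ 9 (mod 1003)
3^4 ≡ 9^2 = 81 ≡ 81 (mod 1003)
3^8 ≡ 81^2 = 6561 ≡ 543 (mod 1003)
3^16 ≡ 543^2 = 294849 ≡ 970 (mod 1003)
3^32 ≡ 970^2 = 940900 ≡ 86 (mod 1003)
3^64 ≡ 86^2 = 7396 ≡ 375 (mod 1003)
3^128 ≡ 375^2 = 140625 ≡ 205 (mod 1003)
3^256 ≡ 205^2 = 42025 ≡ 902 (mod 1003)
3^512 ≡ 902^2 = 813604 ≡ 171 (mod 1003)
1002 = 512 + 256 + 128 + 64 + 32 + 8 + 2 in binary powers of 2.
So 3^1002 ≡ 171 · 902 · 205 · 375 · 86 · 543 · 9 ≡ 144 (mod 1003).
Since 144 ≠ 1, base 3 is a Fermat witness: 1003 is composite.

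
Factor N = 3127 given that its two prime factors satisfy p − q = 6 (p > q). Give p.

59

Since p = q + 6, we have 3127 = q(q + 6), so q² + 6q − 3127 = 0.
Discriminant: 6² + 4·3127 = 36 + 12508 = 12544; √12544 = 112.
q = (−6 + 112)/2 = 53, and p = q + 6 = 59.
Check: 53 · 59 = 3127.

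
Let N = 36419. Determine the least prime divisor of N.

36419 is odd.
Digit sum 23, not divisible by 3.
Ends in 9: not divisible by 5.
7: 36419 = 7·5202 + 5
11: 36419 = 11·3310 + 9
13: 36419 = 13·2801 + 6
17: 36419 = 17·2142 + 5
19: 36419 = 19·1916 + 15
23: 36419 = 23·1583 + 10
29: 36419 = 29·1255 + 24
31: 36419 = 31·1174 + 25
37: 36419 = 37·984 + 11
41: 36419 = 41·888 + 11
43: 36419 = 43·846 + 41
47: 36419 = 47·774 + 41
53: 36419 = 53·687 + 8
59: 36419 = 59·617 + 16
61: 36419 = 61·597 + 2
67: 36419 = 67·543 + 38
71: 36419 = 71·512 + 67
73: 36419 = 73·498 + 65
79: 36419 = 79·461

79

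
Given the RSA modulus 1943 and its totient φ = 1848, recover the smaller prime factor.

29

φ(n) = (p−1)(q−1) = n − (p+q) + 1, so p + q = 1943 − 1848 + 1 = 96.
p and q are the roots of t² − 96t + 1943 = 0.
Discriminant: 96² − 4·1943 = 9216 − 7772 = 1444; √1444 = 38.
q = (96 − 38)/2 = 29, p = (96 + 38)/2 = 67.
Check: 29 · 67 = 1943.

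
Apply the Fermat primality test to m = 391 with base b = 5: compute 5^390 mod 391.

325

5^1 ≡ 5 (mod 391)
5^2 ≡ 5^2 = 25 ≡ 25 (mod 391)
5^4 ≡ 25^2 = 625 ≡ 234 (mod 391)
5^8 ≡ 234^2 = 54756 ≡ 16 (mod 391)
5^16 ≡ 16^2 = 256 ≡ 256 (mod 391)
5^32 ≡ 256^2 = 65536 ≡ 239 (mod 391)
5^64 ≡ 239^2 = 57121 ≡ 35 (mod 391)
5^128 ≡ 35^2 = 1225 ≡ 52 (mod 391)
5^256 ≡ 52^2 = 2704 ≡ 358 (mod 391)
390 = 256 + 128 + 4 + 2 in binary powers of 2.
So 5^390 ≡ 358 · 52 · 234 · 25 ≡ 325 (mod 391).
Since 325 ≠ 1, base 5 is a Fermat witness: 391 is composite.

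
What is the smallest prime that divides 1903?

11

1903 is odd.
Digit sum 13, not divisible by 3.
Ends in 3: not divisible by 5.
7: 1903 = 7·271 + 6
11: 1903 = 11·173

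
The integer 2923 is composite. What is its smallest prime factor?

37

2923 is odd.
Digit sum 16, not divisible by 3.
Ends in 3: not divisible by 5.
7: 2923 = 7·417 + 4
11: 2923 = 11·265 + 8
13: 2923 = 13·224 + 11
17: 2923 = 17·171 + 16
19: 2923 = 19·153 + 16
23: 2923 = 23·127 + 2
29: 2923 = 29·100 + 23
31: 2923 = 31·94 + 9
37: 2923 = 37·79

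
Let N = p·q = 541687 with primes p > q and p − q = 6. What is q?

733

Since p = q + 6, we have 541687 = q(q + 6), so q² + 6q − 541687 = 0.
Discriminant: 6² + 4·541687 = 36 + 2166748 = 2166784; √2166784 = 1472.
q = (−6 + 1472)/2 = 733, and p = q + 6 = 739.
Check: 733 · 739 = 541687.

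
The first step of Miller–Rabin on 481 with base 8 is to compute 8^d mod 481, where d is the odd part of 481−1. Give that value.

481 − 1 = 480 = 2^5 · 15, so d = 15.
8^1 ≡ 8 (mod 481)
8^2 ≡ 8^2 = 64 ≡ 64 (mod 481)
8^4 ≡ 64^2 = 4096 ≡ 248 (mod 481)
8^8 ≡ 248^2 = 61504 ≡ 417 (mod 481)
15 = 8 + 4 + 2 + 1 in binary powers of 2.
So 8^15 ≡ 417 · 248 · 64 · 8 ≡ 31 (mod 481).
Squaring chain: 31 → 480 → 1 → 1 → 1; reaches −1, so base 8 does not prove 481 composite.

31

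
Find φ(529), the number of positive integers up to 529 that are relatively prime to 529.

506

Factor: 529 = 23^2.
φ(529) = 23^1·(23−1) = 506.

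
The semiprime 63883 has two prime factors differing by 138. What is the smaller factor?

Since p = q + 138, we have 63883 = q(q + 138), so q² + 138q − 63883 = 0.
Discriminant: 138² + 4·63883 = 19044 + 255532 = 274576; √274576 = 524.
q = (−138 + 524)/2 = 193, and p = q + 138 = 331.
Check: 193 · 331 = 63883.

193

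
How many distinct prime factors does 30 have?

3

30 = 2 · 15
15 = 3 · 5
30 = 2 · 3 · 5, which has 3 distinct prime factors.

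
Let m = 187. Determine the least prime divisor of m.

11

187 is odd.
Digit sum 16, not divisible by 3.
Ends in 7: not divisible by 5.
7: 187 = 7·26 + 5
11: 187 = 11·17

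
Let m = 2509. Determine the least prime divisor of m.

13

2509 is odd.
Digit sum 16, not divisible by 3.
Ends in 9: not divisible by 5.
7: 2509 = 7·358 + 3
11: 2509 = 11·228 + 1
13: 2509 = 13·193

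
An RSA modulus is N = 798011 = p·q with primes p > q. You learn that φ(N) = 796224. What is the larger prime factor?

φ(n) = (p−1)(q−1) = n − (p+q) + 1, so p + q = 798011 − 796224 + 1 = 1788.
p and q are the roots of t² − 1788t + 798011 = 0.
Discriminant: 1788² − 4·798011 = 3196944 − 3192044 = 4900; √4900 = 70.
q = (1788 − 70)/2 = 859, p = (1788 + 70)/2 = 929.
Check: 859 · 929 = 798011.

929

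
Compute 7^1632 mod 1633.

1458

7^1 ≡ 7 (mod 1633)
7^2 ≡ 7^2 = 49 ≡ 49 (mod 1633)
7^4 ≡ 49^2 = 2401 ≡ 768 (mod 1633)
7^8 ≡ 768^2 = 589824 ≡ 311 (mod 1633)
7^16 ≡ 311^2 = 96721 ≡ 374 (mod 1633)
7^32 ≡ 374^2 = 139876 ≡ 1071 (mod 1633)
7^64 ≡ 1071^2 = 1147041 ≡ 675 (mod 1633)
7^128 ≡ 675^2 = 455625 ≡ 18 (mod 1633)
7^256 ≡ 18^2 = 324 ≡ 324 (mod 1633)
7^512 ≡ 324^2 = 104976 ≡ 464 (mod 1633)
7^1024 ≡ 464^2 = 215296 ≡ 1373 (mod 1633)
1632 = 1024 + 512 + 64 + 32 in binary powers of 2.
So 7^1632 ≡ 1373 · 464 · 675 · 1071 ≡ 1458 (mod 1633).
Since 1458 ≠ 1, base 7 is a Fermat witness: 1633 is composite.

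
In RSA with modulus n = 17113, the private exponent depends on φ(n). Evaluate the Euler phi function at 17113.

Factor: 17113 = 109 · 157.
φ(17113) = (109−1) · (157−1) = 108 · 156 = 16848.

16848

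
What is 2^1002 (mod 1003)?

2^1 ≡ 2 (mod 1003)
2^2 ≡ 2^2 = 4 ≡ 4 (mod 1003)
2^4 ≡ 4^2 = 16 ≡ 16 (mod 1003)
2^8 ≡ 16^2 = 256 ≡ 256 (mod 1003)
2^16 ≡ 256^2 = 65536 ≡ 341 (mod 1003)
2^32 ≡ 341^2 = 116281 ≡ 936 (mod 1003)
2^64 ≡ 936^2 = 876096 ≡ 477 (mod 1003)
2^128 ≡ 477^2 = 227529 ≡ 851 (mod 1003)
2^256 ≡ 851^2 = 724201 ≡ 35 (mod 1003)
2^512 ≡ 35^2 = 1225 ≡ 222 (mod 1003)
1002 = 512 + 256 + 128 + 64 + 32 + 8 + 2 in binary powers of 2.
So 2^1002 ≡ 222 · 35 · 851 · 477 · 936 · 256 · 4 ≡ 990 (mod 1003).
Since 990 ≠ 1, base 2 is a Fermat witness: 1003 is composite.

990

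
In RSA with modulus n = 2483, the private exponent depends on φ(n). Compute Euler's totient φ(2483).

Factor: 2483 = 13 · 191.
φ(2483) = (13−1) · (191−1) = 12 · 190 = 2280.

2280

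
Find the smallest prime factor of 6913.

6913 is odd.
Digit sum 19, not divisible by 3.
Ends in 3: not divisible by 5.
7: 6913 = 7·987 + 4
11: 6913 = 11·628 + 5
13: 6913 = 13·531 + 10
17: 6913 = 17·406 + 11
19: 6913 = 19·363 + 16
23: 6913 = 23·300 + 13
29: 6913 = 29·238 + 11
31: 6913 = 31·223

31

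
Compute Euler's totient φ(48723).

31968

Factor: 48723 = 3 · 109 · 149.
φ(48723) = (3−1) · (109−1) · (149−1) = 2 · 108 · 148 = 31968.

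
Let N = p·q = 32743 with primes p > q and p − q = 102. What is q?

137

Since p = q + 102, we have 32743 = q(q + 102), so q² + 102q − 32743 = 0.
Discriminant: 102² + 4·32743 = 10404 + 130972 = 141376; √141376 = 376.
q = (−102 + 376)/2 = 137, and p = q + 102 = 239.
Check: 137 · 239 = 32743.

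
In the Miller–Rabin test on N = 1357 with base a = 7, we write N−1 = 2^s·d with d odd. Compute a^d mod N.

1357 − 1 = 1356 = 2^2 · 339, so d = 339.
7^1 ≡ 7 (mod 1357)
7^2 ≡ 7^2 = 49 ≡ 49 (mod 1357)
7^4 ≡ 49^2 = 2401 ≡ 1044 (mod 1357)
7^8 ≡ 1044^2 = 1089936 ≡ 265 (mod 1357)
7^16 ≡ 265^2 = 70225 ≡ 1018 (mod 1357)
7^32 ≡ 1018^2 = 1036324 ≡ 933 (mod 1357)
7^64 ≡ 933^2 = 870489 ≡ 652 (mod 1357)
7^128 ≡ 652^2 = 425104 ≡ 363 (mod 1357)
7^256 ≡ 363^2 = 131769 ≡ 140 (mod 1357)
339 = 256 + 64 + 16 + 2 + 1 in binary powers of 2.
So 7^339 ≡ 140 · 652 · 1018 · 49 · 7 ≡ 84 (mod 1357).
Squaring chain: 84 → 271; never reaches −1, so base 7 is a Miller–Rabin witness that 1357 is composite.

84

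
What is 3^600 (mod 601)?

3^1 ≡ 3 (mod 601)
3^2 ≡ 3^2 = 9 ≡ 9 (mod 601)
3^4 ≡ 9^2 = 81 ≡ 81 (mod 601)
3^8 ≡ 81^2 = 6561 ≡ 551 (mod 601)
3^16 ≡ 551^2 = 303601 ≡ 96 (mod 601)
3^32 ≡ 96^2 = 9216 ≡ 201 (mod 601)
3^64 ≡ 201^2 = 40401 ≡ 134 (mod 601)
3^128 ≡ 134^2 = 17956 ≡ 527 (mod 601)
3^256 ≡ 527^2 = 277729 ≡ 67 (mod 601)
3^512 ≡ 67^2 = 4489 ≡ 282 (mod 601)
600 = 512 + 64 + 16 + 8 in binary powers of 2.
So 3^600 ≡ 282 · 134 · 96 · 551 ≡ 1 (mod 601).
Since the result is 1, base 3 gives no evidence that 601 is composite.

1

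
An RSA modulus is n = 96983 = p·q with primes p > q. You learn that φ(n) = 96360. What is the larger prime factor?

φ(n) = (p−1)(q−1) = n − (p+q) + 1, so p + q = 96983 − 96360 + 1 = 624.
p and q are the roots of t² − 624t + 96983 = 0.
Discriminant: 624² − 4·96983 = 389376 − 387932 = 1444; √1444 = 38.
q = (624 − 38)/2 = 293, p = (624 + 38)/2 = 331.
Check: 293 · 331 = 96983.

331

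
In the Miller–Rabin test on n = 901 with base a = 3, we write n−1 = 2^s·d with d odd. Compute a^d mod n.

734

901 − 1 = 900 = 2^2 · 225, so d = 225.
3^1 ≡ 3 (mod 901)
3^2 ≡ 3^2 = 9 ≡ 9 (mod 901)
3^4 ≡ 9^2 = 81 ≡ 81 (mod 901)
3^8 ≡ 81^2 = 6561 ≡ 254 (mod 901)
3^16 ≡ 254^2 = 64516 ≡ 545 (mod 901)
3^32 ≡ 545^2 = 297025 ≡ 596 (mod 901)
3^64 ≡ 596^2 = 355216 ≡ 222 (mod 901)
3^128 ≡ 222^2 = 49284 ≡ 630 (mod 901)
225 = 128 + 64 + 32 + 1 in binary powers of 2.
So 3^225 ≡ 630 · 222 · 596 · 3 ≡ 734 (mod 901).
Squaring chain: 734 → 859; never reaches −1, so base 3 is a Miller–Rabin witness that 901 is composite.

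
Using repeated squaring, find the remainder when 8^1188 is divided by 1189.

836

8^1 ≡ 8 (mod 1189)
8^2 ≡ 8^2 = 64 ≡ 64 (mod 1189)
8^4 ≡ 64^2 = 4096 ≡ 529 (mod 1189)
8^8 ≡ 529^2 = 279841 ≡ 426 (mod 1189)
8^16 ≡ 426^2 = 181476 ≡ 748 (mod 1189)
8^32 ≡ 748^2 = 559504 ≡ 674 (mod 1189)
8^64 ≡ 674^2 = 454276 ≡ 78 (mod 1189)
8^128 ≡ 78^2 = 6084 ≡ 139 (mod 1189)
8^256 ≡ 139^2 = 19321 ≡ 297 (mod 1189)
8^512 ≡ 297^2 = 88209 ≡ 223 (mod 1189)
8^1024 ≡ 223^2 = 49729 ≡ 980 (mod 1189)
1188 = 1024 + 128 + 32 + 4 in binary powers of 2.
So 8^1188 ≡ 980 · 139 · 674 · 529 ≡ 836 (mod 1189).
Since 836 ≠ 1, base 8 is a Fermat witness: 1189 is composite.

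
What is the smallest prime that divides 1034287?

23

1034287 is odd.
Digit sum 25, not divisible by 3.
Ends in 7: not divisible by 5.
7: 1034287 = 7·147755 + 2
11: 1034287 = 11·94026 + 1
13: 1034287 = 13·79560 + 7
17: 1034287 = 17·60840 + 7
19: 1034287 = 19·54436 + 3
23: 1034287 = 23·44969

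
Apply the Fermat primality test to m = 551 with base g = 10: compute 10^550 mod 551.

10^1 ≡ 10 (mod 551)
10^2 ≡ 10^2 = 100 ≡ 100 (mod 551)
10^4 ≡ 100^2 = 10000 ≡ 82 (mod 551)
10^8 ≡ 82^2 = 6724 ≡ 112 (mod 551)
10^16 ≡ 112^2 = 12544 ≡ 422 (mod 551)
10^32 ≡ 422^2 = 178084 ≡ 111 (mod 551)
10^64 ≡ 111^2 = 12321 ≡ 199 (mod 551)
10^128 ≡ 199^2 = 39601 ≡ 480 (mod 551)
10^256 ≡ 480^2 = 230400 ≡ 82 (mod 551)
10^512 ≡ 82^2 = 6724 ≡ 112 (mod 551)
550 = 512 + 32 + 4 + 2 in binary powers of 2.
So 10^550 ≡ 112 · 111 · 82 · 100 ≡ 237 (mod 551).
Since 237 ≠ 1, base 10 is a Fermat witness: 551 is composite.

237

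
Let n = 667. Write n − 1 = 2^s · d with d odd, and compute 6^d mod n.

9

667 − 1 = 666 = 2^1 · 333, so d = 333.
6^1 ≡ 6 (mod 667)
6^2 ≡ 6^2 = 36 ≡ 36 (mod 667)
6^4 ≡ 36^2 = 1296 ≡ 629 (mod 667)
6^8 ≡ 629^2 = 395641 ≡ 110 (mod 667)
6^16 ≡ 110^2 = 12100 ≡ 94 (mod 667)
6^32 ≡ 94^2 = 8836 ≡ 165 (mod 667)
6^64 ≡ 165^2 = 27225 ≡ 545 (mod 667)
6^128 ≡ 545^2 = 297025 ≡ 210 (mod 667)
6^256 ≡ 210^2 = 44100 ≡ 78 (mod 667)
333 = 256 + 64 + 8 + 4 + 1 in binary powers of 2.
So 6^333 ≡ 78 · 545 · 110 · 629 · 6 ≡ 9 (mod 667).
Squaring chain: 9; never reaches −1, so base 6 is a Miller–Rabin witness that 667 is composite.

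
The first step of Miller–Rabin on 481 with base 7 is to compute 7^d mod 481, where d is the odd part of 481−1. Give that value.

174

481 − 1 = 480 = 2^5 · 15, so d = 15.
7^1 ≡ 7 (mod 481)
7^2 ≡ 7^2 = 49 ≡ 49 (mod 481)
7^4 ≡ 49^2 = 2401 ≡ 477 (mod 481)
7^8 ≡ 477^2 = 227529 ≡ 16 (mod 481)
15 = 8 + 4 + 2 + 1 in binary powers of 2.
So 7^15 ≡ 16 · 477 · 49 · 7 ≡ 174 (mod 481).
Squaring chain: 174 → 454 → 248 → 417 → 248; never reaches −1, so base 7 is a Miller–Rabin witness that 481 is composite.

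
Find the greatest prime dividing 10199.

47

10199 = 7 · 1457
1457 = 31 · 47
47 is prime.
So 10199 = 7 · 31 · 47; the largest prime factor is 47.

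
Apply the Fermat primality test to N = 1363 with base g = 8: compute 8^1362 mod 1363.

573

8^1 ≡ 8 (mod 1363)
8^2 ≡ 8^2 = 64 ≡ 64 (mod 1363)
8^4 ≡ 64^2 = 4096 ≡ 7 (mod 1363)
8^8 ≡ 7^2 = 49 ≡ 49 (mod 1363)
8^16 ≡ 49^2 = 2401 ≡ 1038 (mod 1363)
8^32 ≡ 1038^2 = 1077444 ≡ 674 (mod 1363)
8^64 ≡ 674^2 = 454276 ≡ 397 (mod 1363)
8^128 ≡ 397^2 = 157609 ≡ 864 (mod 1363)
8^256 ≡ 864^2 = 746496 ≡ 935 (mod 1363)
8^512 ≡ 935^2 = 874225 ≡ 542 (mod 1363)
8^1024 ≡ 542^2 = 293764 ≡ 719 (mod 1363)
1362 = 1024 + 256 + 64 + 16 + 2 in binary powers of 2.
So 8^1362 ≡ 719 · 935 · 397 · 1038 · 64 ≡ 573 (mod 1363).
Since 573 ≠ 1, base 8 is a Fermat witness: 1363 is composite.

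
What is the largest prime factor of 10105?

10105 = 5 · 2021
2021 = 43 · 47
47 is prime.
So 10105 = 5 · 43 · 47; the largest prime factor is 47.

47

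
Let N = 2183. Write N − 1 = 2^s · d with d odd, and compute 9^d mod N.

2183 − 1 = 2182 = 2^1 · 1091, so d = 1091.
9^1 ≡ 9 (mod 2183)
9^2 ≡ 9^2 = 81 ≡ 81 (mod 2183)
9^4 ≡ 81^2 = 6561 ≡ 12 (mod 2183)
9^8 ≡ 12^2 = 144 ≡ 144 (mod 2183)
9^16 ≡ 144^2 = 20736 ≡ 1089 (mod 2183)
9^32 ≡ 1089^2 = 1185921 ≡ 552 (mod 2183)
9^64 ≡ 552^2 = 304704 ≡ 1267 (mod 2183)
9^128 ≡ 1267^2 = 1605289 ≡ 784 (mod 2183)
9^256 ≡ 784^2 = 614656 ≡ 1233 (mod 2183)
9^512 ≡ 1233^2 = 1520289 ≡ 921 (mod 2183)
9^1024 ≡ 921^2 = 848241 ≡ 1237 (mod 2183)
1091 = 1024 + 64 + 2 + 1 in binary powers of 2.
So 9^1091 ≡ 1237 · 1267 · 81 · 9 ≡ 1302 (mod 2183).
Squaring chain: 1302; never reaches −1, so base 9 is a Miller–Rabin witness that 2183 is composite.

1302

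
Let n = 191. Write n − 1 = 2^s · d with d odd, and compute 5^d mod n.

1

191 − 1 = 190 = 2^1 · 95, so d = 95.
5^1 ≡ 5 (mod 191)
5^2 ≡ 5^2 = 25 ≡ 25 (mod 191)
5^4 ≡ 25^2 = 625 ≡ 52 (mod 191)
5^8 ≡ 52^2 = 2704 ≡ 30 (mod 191)
5^16 ≡ 30^2 = 900 ≡ 136 (mod 191)
5^32 ≡ 136^2 = 18496 ≡ 160 (mod 191)
5^64 ≡ 160^2 = 25600 ≡ 6 (mod 191)
95 = 64 + 16 + 8 + 4 + 2 + 1 in binary powers of 2.
So 5^95 ≡ 6 · 136 · 30 · 52 · 25 · 5 ≡ 1 (mod 191).
Since 5^d ≡ 1 (mod 191), base 5 does not prove 191 composite.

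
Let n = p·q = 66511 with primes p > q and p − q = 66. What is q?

227

Since p = q + 66, we have 66511 = q(q + 66), so q² + 66q − 66511 = 0.
Discriminant: 66² + 4·66511 = 4356 + 266044 = 270400; √270400 = 520.
q = (−66 + 520)/2 = 227, and p = q + 66 = 293.
Check: 227 · 293 = 66511.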